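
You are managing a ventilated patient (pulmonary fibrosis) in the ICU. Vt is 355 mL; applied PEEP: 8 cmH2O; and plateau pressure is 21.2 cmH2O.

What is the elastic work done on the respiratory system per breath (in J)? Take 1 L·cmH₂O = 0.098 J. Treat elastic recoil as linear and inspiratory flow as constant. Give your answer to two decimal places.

Elastic work ≈ ½ × (Pplat − PEEP) × Vt = 0.5 × (21.2 − 8) × 0.355 L = 0.5 × 13.2 × 0.355 = 2.343 L·cmH2O.
× 0.098 J/(L·cmH2O) → 0.2296 J.

0.23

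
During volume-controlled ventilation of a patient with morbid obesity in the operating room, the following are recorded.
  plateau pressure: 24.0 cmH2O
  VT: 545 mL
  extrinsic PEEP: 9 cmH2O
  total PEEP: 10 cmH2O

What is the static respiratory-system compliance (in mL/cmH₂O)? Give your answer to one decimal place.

38.9

End-expiratory occlusion gives total PEEP = 10 cmH2O (intrinsic PEEP = 10 − 9 = 1). Use total PEEP for the elastic gradient.
Cstat = Vt / (Pplat − PEEPtotal) = 545 / (24.0 − 10) = 545 / 14.0 = 38.929 mL/cmH2O.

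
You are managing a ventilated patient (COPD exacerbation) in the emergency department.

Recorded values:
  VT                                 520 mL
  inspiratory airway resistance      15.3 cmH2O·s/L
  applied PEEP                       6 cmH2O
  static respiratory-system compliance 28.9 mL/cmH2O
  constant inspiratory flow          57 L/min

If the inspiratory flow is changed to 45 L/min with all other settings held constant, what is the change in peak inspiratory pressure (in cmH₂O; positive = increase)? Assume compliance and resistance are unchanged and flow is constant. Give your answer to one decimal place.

-3.1

Flow: 57 L/min ÷ 60 = 0.95 L/s.
New flow: 45 L/min ÷ 60 = 0.75 L/s.
PIP = Vt/C + R·V̇ + PEEP (constant-flow equation of motion).
Only the resistive term changes: ΔPIP = R × ΔV̇ = 15.3 × (0.75 − 0.95) = 15.3 × -0.2 = -3.06 cmH2O.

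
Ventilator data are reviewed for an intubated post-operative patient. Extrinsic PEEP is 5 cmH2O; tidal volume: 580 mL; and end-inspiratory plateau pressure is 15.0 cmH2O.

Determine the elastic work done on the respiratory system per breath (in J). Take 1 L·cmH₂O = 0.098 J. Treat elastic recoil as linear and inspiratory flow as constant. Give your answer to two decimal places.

Elastic work ≈ ½ × (Pplat − PEEP) × Vt = 0.5 × (15.0 − 5) × 0.580 L = 0.5 × 10.0 × 0.580 = 2.9 L·cmH2O.
× 0.098 J/(L·cmH2O) → 0.2842 J.

0.28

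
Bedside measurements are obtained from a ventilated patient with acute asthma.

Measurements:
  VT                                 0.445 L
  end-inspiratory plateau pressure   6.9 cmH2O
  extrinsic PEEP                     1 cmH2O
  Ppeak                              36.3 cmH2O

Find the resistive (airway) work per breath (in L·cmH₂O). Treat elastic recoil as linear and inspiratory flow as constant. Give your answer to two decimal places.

13.08

With constant inspiratory flow the resistive pressure is constant at PIP − Pplat = 36.3 − 6.9 = 29.4 cmH2O, so resistive work = 29.4 × 0.445 = 13.083 L·cmH2O.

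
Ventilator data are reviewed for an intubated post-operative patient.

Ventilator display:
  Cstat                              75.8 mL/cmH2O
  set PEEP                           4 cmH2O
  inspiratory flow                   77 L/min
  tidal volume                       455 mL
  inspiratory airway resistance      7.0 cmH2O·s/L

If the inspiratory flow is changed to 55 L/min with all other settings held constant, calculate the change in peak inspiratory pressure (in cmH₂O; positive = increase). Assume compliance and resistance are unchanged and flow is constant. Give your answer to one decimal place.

Flow: 77 L/min ÷ 60 = 1.2833 L/s.
New flow: 55 L/min ÷ 60 = 0.9167 L/s.
PIP = Vt/C + R·V̇ + PEEP (constant-flow equation of motion).
Only the resistive term changes: ΔPIP = R × ΔV̇ = 7.0 × (0.9167 − 1.2833) = 7.0 × -0.3666 = -2.566 cmH2O.

-2.6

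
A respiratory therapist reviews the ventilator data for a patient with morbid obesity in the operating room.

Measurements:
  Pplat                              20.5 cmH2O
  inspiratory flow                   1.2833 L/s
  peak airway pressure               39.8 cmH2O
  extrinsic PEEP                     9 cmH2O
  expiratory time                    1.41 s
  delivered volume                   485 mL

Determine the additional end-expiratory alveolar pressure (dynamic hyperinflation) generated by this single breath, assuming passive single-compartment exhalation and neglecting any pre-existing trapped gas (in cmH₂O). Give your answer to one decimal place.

1.2

R = (PIP − Pplat)/V̇ = (39.8 − 20.5) / 1.2833 = 19.3/1.2833 = 15.039 cmH2O·s/L.
C = Vt/(Pplat − PEEP) = 485.0 / (20.5 − 9) = 485.0/11.5 = 42.174 mL/cmH2O.
τ = R × C = 15.039 × 0.04217 L/cmH2O = 0.6342 s.
Fraction remaining = e^(−Te/τ) = e^(−1.41/0.6342) = 0.1083; trapped volume = 485.0 × 0.1083 = 52.526 mL.
Additional alveolar pressure from trapping ≈ V_trapped / C = 52.526 / 42.174 = 1.245 cmH2O.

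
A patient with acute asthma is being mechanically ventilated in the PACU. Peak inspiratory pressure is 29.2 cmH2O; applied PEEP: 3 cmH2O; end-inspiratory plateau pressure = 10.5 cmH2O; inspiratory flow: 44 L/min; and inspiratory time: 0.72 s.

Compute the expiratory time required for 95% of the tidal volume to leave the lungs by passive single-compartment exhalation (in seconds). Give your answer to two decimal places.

Flow: 44 L/min ÷ 60 = 0.7333 L/s.
Vt = flow × Ti = 0.7333 L/s × 0.72 s × 1000 mL/L = 527.98 mL.
R = (PIP − Pplat)/V̇ = (29.2 − 10.5) / 0.7333 = 18.7/0.7333 = 25.501 cmH2O·s/L.
C = Vt/(Pplat − PEEP) = 527.98 / (10.5 − 3) = 527.98/7.5 = 70.397 mL/cmH2O.
τ = R × C = 25.501 × 0.0704 L/cmH2O = 1.795 s.
t = −τ·ln(1 − 0.95) = −1.795·ln(0.05) = 5.377 s.

5.38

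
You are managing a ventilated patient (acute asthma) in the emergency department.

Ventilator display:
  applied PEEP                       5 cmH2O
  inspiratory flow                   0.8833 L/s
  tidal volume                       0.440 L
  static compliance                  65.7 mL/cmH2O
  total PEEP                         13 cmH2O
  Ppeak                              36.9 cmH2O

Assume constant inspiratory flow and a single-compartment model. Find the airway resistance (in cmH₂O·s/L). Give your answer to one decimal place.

Total PEEP = 13 cmH2O (set 5 + intrinsic 8); this is the baseline alveolar pressure.
Equation of motion (constant flow): PIP = Vt/C + R·V̇ + PEEP.
R·V̇ = PIP − Vt/C − PEEP = 36.9 − 440/65.7 − 13 = 36.9 − 6.697 − 13 = 17.203 cmH2O.
R = 17.203 / 0.8833 = 19.476 cmH2O·s/L.

19.5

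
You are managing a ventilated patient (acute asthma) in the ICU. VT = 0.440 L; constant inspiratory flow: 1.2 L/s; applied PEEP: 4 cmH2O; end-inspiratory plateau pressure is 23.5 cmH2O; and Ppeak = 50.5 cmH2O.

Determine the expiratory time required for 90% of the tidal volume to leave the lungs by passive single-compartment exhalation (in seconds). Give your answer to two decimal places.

R = (PIP − Pplat)/V̇ = (50.5 − 23.5) / 1.2 = 27.0/1.2 = 22.5 cmH2O·s/L.
C = Vt/(Pplat − PEEP) = 440.0 / (23.5 − 4) = 440.0/19.5 = 22.564 mL/cmH2O.
τ = R × C = 22.5 × 0.02256 L/cmH2O = 0.5076 s.
t = −τ·ln(1 − 0.90) = −0.5076·ln(0.1) = 1.169 s.

1.17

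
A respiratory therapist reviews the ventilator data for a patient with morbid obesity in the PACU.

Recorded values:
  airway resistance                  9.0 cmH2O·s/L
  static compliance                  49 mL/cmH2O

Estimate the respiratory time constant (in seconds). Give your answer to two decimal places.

τ = R × C = 9.0 × 49 mL/cmH2O = 9.0 × 0.049 L/cmH2O = 0.441 s.

0.44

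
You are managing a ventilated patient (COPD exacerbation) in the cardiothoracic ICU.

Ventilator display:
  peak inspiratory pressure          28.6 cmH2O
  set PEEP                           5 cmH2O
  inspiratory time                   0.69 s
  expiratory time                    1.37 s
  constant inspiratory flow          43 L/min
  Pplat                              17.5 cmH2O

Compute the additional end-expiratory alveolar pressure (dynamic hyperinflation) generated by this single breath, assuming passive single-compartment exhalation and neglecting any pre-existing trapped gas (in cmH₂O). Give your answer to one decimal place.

1.3

Flow: 43 L/min ÷ 60 = 0.7167 L/s.
Vt = flow × Ti = 0.7167 L/s × 0.69 s × 1000 mL/L = 494.52 mL.
R = (PIP − Pplat)/V̇ = (28.6 − 17.5) / 0.7167 = 11.1/0.7167 = 15.488 cmH2O·s/L.
C = Vt/(Pplat − PEEP) = 494.52 / (17.5 − 5) = 494.52/12.5 = 39.562 mL/cmH2O.
τ = R × C = 15.488 × 0.03956 L/cmH2O = 0.6127 s.
Fraction remaining = e^(−Te/τ) = e^(−1.37/0.6127) = 0.1069; trapped volume = 494.52 × 0.1069 = 52.864 mL.
Additional alveolar pressure from trapping ≈ V_trapped / C = 52.864 / 39.562 = 1.336 cmH2O.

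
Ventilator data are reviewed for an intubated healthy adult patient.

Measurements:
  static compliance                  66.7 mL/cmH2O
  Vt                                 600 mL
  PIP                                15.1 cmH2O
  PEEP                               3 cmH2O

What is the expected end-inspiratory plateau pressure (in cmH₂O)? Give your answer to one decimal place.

12.0

Pplat = PEEP + Vt / Cstat = 3 + 600 / 66.7 = 3 + 8.996 = 11.996 cmH2O.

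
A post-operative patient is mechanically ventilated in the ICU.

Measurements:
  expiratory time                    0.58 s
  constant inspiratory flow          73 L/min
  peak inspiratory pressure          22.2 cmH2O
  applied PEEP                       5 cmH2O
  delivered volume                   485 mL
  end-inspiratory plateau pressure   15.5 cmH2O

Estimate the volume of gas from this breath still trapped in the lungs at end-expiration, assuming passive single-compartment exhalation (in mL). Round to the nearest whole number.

Flow: 73 L/min ÷ 60 = 1.2167 L/s.
R = (PIP − Pplat)/V̇ = (22.2 − 15.5) / 1.2167 = 6.7/1.2167 = 5.507 cmH2O·s/L.
C = Vt/(Pplat − PEEP) = 485.0 / (15.5 − 5) = 485.0/10.5 = 46.19 mL/cmH2O.
τ = R × C = 5.507 × 0.04619 L/cmH2O = 0.2544 s.
Fraction remaining = e^(−Te/τ) = e^(−0.58/0.2544) = 0.1023.
Trapped volume = 485.0 × 0.1023 = 49.616 mL.

50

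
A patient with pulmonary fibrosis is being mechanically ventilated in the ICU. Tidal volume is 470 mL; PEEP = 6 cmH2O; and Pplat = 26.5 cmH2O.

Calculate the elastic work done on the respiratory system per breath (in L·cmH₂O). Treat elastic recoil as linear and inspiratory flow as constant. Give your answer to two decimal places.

Elastic work ≈ ½ × (Pplat − PEEP) × Vt = 0.5 × (26.5 − 6) × 0.470 L = 0.5 × 20.5 × 0.470 = 4.818 L·cmH2O.

4.82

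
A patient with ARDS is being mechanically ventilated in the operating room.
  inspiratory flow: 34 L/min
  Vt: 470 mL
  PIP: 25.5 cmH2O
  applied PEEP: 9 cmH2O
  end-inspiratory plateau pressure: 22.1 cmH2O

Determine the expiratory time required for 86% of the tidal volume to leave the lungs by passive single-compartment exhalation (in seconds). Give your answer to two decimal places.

Flow: 34 L/min ÷ 60 = 0.5667 L/s.
R = (PIP − Pplat)/V̇ = (25.5 − 22.1) / 0.5667 = 3.4/0.5667 = 6.0 cmH2O·s/L.
C = Vt/(Pplat − PEEP) = 470.0 / (22.1 − 9) = 470.0/13.1 = 35.878 mL/cmH2O.
τ = R × C = 6.0 × 0.03588 L/cmH2O = 0.2153 s.
t = −τ·ln(1 − 0.86) = −0.2153·ln(0.14) = 0.4233 s.

0.42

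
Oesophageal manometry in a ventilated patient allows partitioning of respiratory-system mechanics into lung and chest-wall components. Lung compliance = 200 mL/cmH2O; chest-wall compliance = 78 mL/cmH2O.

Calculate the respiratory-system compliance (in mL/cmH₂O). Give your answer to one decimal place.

56.1

Lung and chest wall are elastances in series: 1/Crs = 1/CL + 1/Ccw.
1/Crs = 1/200 + 1/78 = 0.01782.
Crs = 56.117 mL/cmH2O.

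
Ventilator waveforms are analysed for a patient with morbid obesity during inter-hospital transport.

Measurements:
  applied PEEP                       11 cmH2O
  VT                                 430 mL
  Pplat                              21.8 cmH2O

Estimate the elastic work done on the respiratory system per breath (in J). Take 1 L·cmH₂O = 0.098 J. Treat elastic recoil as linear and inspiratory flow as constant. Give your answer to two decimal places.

0.23

Elastic work ≈ ½ × (Pplat − PEEP) × Vt = 0.5 × (21.8 − 11) × 0.430 L = 0.5 × 10.8 × 0.430 = 2.322 L·cmH2O.
× 0.098 J/(L·cmH2O) → 0.2276 J.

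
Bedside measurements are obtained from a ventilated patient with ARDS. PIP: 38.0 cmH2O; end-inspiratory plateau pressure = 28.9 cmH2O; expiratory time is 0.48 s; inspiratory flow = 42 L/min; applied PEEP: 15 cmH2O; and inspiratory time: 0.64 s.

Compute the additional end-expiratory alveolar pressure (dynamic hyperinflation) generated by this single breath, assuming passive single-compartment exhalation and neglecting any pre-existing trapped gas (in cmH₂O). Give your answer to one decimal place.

Flow: 42 L/min ÷ 60 = 0.7 L/s.
Vt = flow × Ti = 0.7 L/s × 0.64 s × 1000 mL/L = 448.0 mL.
R = (PIP − Pplat)/V̇ = (38.0 − 28.9) / 0.7 = 9.1/0.7 = 13.0 cmH2O·s/L.
C = Vt/(Pplat − PEEP) = 448.0 / (28.9 − 15) = 448.0/13.9 = 32.23 mL/cmH2O.
τ = R × C = 13.0 × 0.03223 L/cmH2O = 0.419 s.
Fraction remaining = e^(−Te/τ) = e^(−0.48/0.419) = 0.318; trapped volume = 448.0 × 0.318 = 142.46 mL.
Additional alveolar pressure from trapping ≈ V_trapped / C = 142.46 / 32.23 = 4.42 cmH2O.

4.4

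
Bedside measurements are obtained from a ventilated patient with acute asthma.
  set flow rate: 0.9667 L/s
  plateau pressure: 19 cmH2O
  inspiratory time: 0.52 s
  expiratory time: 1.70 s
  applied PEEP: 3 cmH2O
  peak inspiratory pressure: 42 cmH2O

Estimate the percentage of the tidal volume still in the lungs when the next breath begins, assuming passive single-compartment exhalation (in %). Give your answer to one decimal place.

10.3

Vt = flow × Ti = 0.9667 L/s × 0.52 s × 1000 mL/L = 502.68 mL.
R = (PIP − Pplat)/V̇ = (42 − 19) / 0.9667 = 23.0/0.9667 = 23.792 cmH2O·s/L.
C = Vt/(Pplat − PEEP) = 502.68 / (19 − 3) = 502.68/16.0 = 31.418 mL/cmH2O.
τ = R × C = 23.792 × 0.03142 L/cmH2O = 0.7475 s.
Fraction remaining at end-expiration = e^(−Te/τ) = e^(−1.70/0.7475) = 0.1029 → 10.29%.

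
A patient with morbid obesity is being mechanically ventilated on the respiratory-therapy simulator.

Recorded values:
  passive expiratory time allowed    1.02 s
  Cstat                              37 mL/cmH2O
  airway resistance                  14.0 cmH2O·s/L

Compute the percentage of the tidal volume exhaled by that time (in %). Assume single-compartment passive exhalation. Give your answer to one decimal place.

86.0

τ = R × C = 14.0 × 37 mL/cmH2O = 14.0 × 0.037 L/cmH2O = 0.518 s.
Passive exhalation: V(t)/V₀ = e^(−t/τ) = e^(−1.02/0.518) = 0.1396.
Fraction exhaled = 1 − 0.1396 = 0.8604 → 86.04%.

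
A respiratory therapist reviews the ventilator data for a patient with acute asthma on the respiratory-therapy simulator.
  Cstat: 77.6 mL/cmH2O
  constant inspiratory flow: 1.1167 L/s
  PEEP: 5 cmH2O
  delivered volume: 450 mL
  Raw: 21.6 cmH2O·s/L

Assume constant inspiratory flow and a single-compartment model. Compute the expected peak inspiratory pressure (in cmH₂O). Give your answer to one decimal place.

34.9

Equation of motion (constant flow): PIP = Vt/C + R·V̇ + PEEP.
PIP = 450/77.6 + 21.6×1.1167 + 5 = 5.799 + 24.121 + 5 = 34.92 cmH2O.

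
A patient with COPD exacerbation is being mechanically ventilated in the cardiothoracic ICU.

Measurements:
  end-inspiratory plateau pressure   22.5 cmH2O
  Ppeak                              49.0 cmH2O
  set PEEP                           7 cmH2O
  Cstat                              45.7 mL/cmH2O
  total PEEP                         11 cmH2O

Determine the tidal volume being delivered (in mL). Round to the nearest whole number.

End-expiratory occlusion gives total PEEP = 11 cmH2O (intrinsic PEEP = 11 − 7 = 4). Use total PEEP for the elastic gradient.
Vt = Cstat × (Pplat − PEEPtotal) = 45.7 × (22.5 − 11) = 45.7 × 11.5 = 525.55 mL.

526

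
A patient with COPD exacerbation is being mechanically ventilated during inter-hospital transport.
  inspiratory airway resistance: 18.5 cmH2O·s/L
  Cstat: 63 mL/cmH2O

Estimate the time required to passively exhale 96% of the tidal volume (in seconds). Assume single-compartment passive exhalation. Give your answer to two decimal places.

3.75

τ = R × C = 18.5 × 63 mL/cmH2O = 18.5 × 0.063 L/cmH2O = 1.166 s.
Exhaled fraction f = 1 − e^(−t/τ) → t = −τ·ln(1 − f) = −1.166·ln(0.04) = 3.753 s.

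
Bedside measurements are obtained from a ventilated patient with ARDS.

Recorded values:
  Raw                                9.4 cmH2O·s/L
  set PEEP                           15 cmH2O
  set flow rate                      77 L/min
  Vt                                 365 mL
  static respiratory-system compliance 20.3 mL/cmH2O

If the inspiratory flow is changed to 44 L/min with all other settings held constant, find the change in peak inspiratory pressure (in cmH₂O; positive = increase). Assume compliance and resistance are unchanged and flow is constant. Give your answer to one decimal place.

-5.2

Flow: 77 L/min ÷ 60 = 1.2833 L/s.
New flow: 44 L/min ÷ 60 = 0.7333 L/s.
PIP = Vt/C + R·V̇ + PEEP (constant-flow equation of motion).
Only the resistive term changes: ΔPIP = R × ΔV̇ = 9.4 × (0.7333 − 1.2833) = 9.4 × -0.55 = -5.17 cmH2O.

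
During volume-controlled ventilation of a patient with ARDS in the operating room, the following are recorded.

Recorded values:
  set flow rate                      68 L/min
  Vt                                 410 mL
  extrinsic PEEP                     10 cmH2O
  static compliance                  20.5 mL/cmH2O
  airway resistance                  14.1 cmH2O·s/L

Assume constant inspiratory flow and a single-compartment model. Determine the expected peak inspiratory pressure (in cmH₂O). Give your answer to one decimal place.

46.0

Flow: 68 L/min ÷ 60 = 1.1333 L/s.
Equation of motion (constant flow): PIP = Vt/C + R·V̇ + PEEP.
PIP = 410/20.5 + 14.1×1.1333 + 10 = 20.0 + 15.98 + 10 = 45.98 cmH2O.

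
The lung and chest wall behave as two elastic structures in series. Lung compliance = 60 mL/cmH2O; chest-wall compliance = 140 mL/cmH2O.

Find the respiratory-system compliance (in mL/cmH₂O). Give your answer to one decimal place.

Lung and chest wall are elastances in series: 1/Crs = 1/CL + 1/Ccw.
1/Crs = 1/60 + 1/140 = 0.02381.
Crs = 41.999 mL/cmH2O.

42.0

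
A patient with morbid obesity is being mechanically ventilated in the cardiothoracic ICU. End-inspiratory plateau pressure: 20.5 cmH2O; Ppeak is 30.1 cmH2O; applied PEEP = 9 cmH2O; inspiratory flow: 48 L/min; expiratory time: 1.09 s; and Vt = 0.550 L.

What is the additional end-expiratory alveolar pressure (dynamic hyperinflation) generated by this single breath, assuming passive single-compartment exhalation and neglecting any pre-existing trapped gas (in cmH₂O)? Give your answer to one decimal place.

Flow: 48 L/min ÷ 60 = 0.8 L/s.
R = (PIP − Pplat)/V̇ = (30.1 − 20.5) / 0.8 = 9.6/0.8 = 12.0 cmH2O·s/L.
C = Vt/(Pplat − PEEP) = 550.0 / (20.5 − 9) = 550.0/11.5 = 47.826 mL/cmH2O.
τ = R × C = 12.0 × 0.04783 L/cmH2O = 0.574 s.
Fraction remaining = e^(−Te/τ) = e^(−1.09/0.574) = 0.1497; trapped volume = 550.0 × 0.1497 = 82.335 mL.
Additional alveolar pressure from trapping ≈ V_trapped / C = 82.335 / 47.826 = 1.722 cmH2O.

1.7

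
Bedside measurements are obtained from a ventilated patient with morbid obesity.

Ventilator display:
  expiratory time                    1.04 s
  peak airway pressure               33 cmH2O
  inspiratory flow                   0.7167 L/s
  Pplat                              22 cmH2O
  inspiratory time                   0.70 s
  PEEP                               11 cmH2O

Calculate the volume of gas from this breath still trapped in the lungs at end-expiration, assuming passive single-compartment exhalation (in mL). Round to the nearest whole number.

114

Vt = flow × Ti = 0.7167 L/s × 0.70 s × 1000 mL/L = 501.69 mL.
R = (PIP − Pplat)/V̇ = (33 − 22) / 0.7167 = 11.0/0.7167 = 15.348 cmH2O·s/L.
C = Vt/(Pplat − PEEP) = 501.69 / (22 − 11) = 501.69/11.0 = 45.608 mL/cmH2O.
τ = R × C = 15.348 × 0.04561 L/cmH2O = 0.7 s.
Fraction remaining = e^(−Te/τ) = e^(−1.04/0.7) = 0.2263.
Trapped volume = 501.69 × 0.2263 = 113.53 mL.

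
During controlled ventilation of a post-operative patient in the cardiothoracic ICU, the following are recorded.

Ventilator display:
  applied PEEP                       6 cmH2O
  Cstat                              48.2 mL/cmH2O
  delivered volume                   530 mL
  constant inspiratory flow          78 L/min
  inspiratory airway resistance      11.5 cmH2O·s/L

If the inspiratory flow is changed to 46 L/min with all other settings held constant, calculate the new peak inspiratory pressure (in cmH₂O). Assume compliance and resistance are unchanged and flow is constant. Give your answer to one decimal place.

Flow: 78 L/min ÷ 60 = 1.3 L/s.
New flow: 46 L/min ÷ 60 = 0.7667 L/s.
PIP = Vt/C + R·V̇ + PEEP (constant-flow equation of motion).
Only the resistive term changes: ΔPIP = R × ΔV̇ = 11.5 × (0.7667 − 1.3) = 11.5 × -0.5333 = -6.133 cmH2O.
Original PIP = 530/48.2 + 11.5×1.3 + 6 = 31.946 cmH2O; new PIP = 31.946 + (-6.133) = 25.813 cmH2O.

25.8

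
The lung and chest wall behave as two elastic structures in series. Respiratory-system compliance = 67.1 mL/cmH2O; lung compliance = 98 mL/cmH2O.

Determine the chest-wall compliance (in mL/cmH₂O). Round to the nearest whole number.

213

1/Ccw = 1/Crs − 1/CL.
1/Ccw = 1/67.1 − 1/98 = 0.004699.
Ccw = 212.81 mL/cmH2O.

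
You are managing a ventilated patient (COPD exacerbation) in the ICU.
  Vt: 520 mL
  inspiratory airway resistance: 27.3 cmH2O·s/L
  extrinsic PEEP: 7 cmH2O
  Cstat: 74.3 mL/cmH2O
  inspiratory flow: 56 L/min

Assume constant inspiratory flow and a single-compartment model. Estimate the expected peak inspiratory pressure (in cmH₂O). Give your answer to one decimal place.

39.5

Flow: 56 L/min ÷ 60 = 0.9333 L/s.
Equation of motion (constant flow): PIP = Vt/C + R·V̇ + PEEP.
PIP = 520/74.3 + 27.3×0.9333 + 7 = 6.999 + 25.479 + 7 = 39.478 cmH2O.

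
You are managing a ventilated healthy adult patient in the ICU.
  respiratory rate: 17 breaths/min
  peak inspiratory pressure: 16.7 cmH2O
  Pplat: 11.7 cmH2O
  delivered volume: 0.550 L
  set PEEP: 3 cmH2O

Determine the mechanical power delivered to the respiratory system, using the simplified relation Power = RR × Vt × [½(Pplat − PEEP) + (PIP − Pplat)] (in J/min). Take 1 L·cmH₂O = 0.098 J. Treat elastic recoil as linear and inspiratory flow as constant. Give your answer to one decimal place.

Per-breath work = Vt × [½(Pplat−PEEP) + (PIP−Pplat)] = 0.550 × [0.5×8.7 + 5.0] = 0.550 × 9.35 = 5.143 L·cmH2O.
Power = 17 × 5.143 = 87.431 L·cmH2O/min.
× 0.098 J/(L·cmH2O) → 8.568 J/min.

8.6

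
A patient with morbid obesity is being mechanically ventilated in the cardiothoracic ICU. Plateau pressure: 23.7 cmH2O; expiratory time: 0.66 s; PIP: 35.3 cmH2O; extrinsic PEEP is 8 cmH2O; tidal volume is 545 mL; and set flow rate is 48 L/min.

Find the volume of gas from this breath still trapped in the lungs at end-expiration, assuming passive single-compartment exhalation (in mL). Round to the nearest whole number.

147

Flow: 48 L/min ÷ 60 = 0.8 L/s.
R = (PIP − Pplat)/V̇ = (35.3 − 23.7) / 0.8 = 11.6/0.8 = 14.5 cmH2O·s/L.
C = Vt/(Pplat − PEEP) = 545.0 / (23.7 − 8) = 545.0/15.7 = 34.713 mL/cmH2O.
τ = R × C = 14.5 × 0.03471 L/cmH2O = 0.5033 s.
Fraction remaining = e^(−Te/τ) = e^(−0.66/0.5033) = 0.2695.
Trapped volume = 545.0 × 0.2695 = 146.88 mL.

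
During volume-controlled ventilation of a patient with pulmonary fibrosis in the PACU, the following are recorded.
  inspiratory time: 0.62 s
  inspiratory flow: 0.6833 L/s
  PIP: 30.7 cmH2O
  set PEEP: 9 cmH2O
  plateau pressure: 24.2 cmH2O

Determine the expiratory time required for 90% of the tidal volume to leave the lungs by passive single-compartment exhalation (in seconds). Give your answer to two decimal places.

Vt = flow × Ti = 0.6833 L/s × 0.62 s × 1000 mL/L = 423.65 mL.
R = (PIP − Pplat)/V̇ = (30.7 − 24.2) / 0.6833 = 6.5/0.6833 = 9.513 cmH2O·s/L.
C = Vt/(Pplat − PEEP) = 423.65 / (24.2 − 9) = 423.65/15.2 = 27.872 mL/cmH2O.
τ = R × C = 9.513 × 0.02787 L/cmH2O = 0.2651 s.
t = −τ·ln(1 − 0.90) = −0.2651·ln(0.1) = 0.6104 s.

0.61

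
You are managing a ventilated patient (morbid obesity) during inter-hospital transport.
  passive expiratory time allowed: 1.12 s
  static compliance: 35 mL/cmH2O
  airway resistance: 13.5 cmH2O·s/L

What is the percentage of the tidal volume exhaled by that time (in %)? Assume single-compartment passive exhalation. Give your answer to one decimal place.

τ = R × C = 13.5 × 35 mL/cmH2O = 13.5 × 0.035 L/cmH2O = 0.4725 s.
Passive exhalation: V(t)/V₀ = e^(−t/τ) = e^(−1.12/0.4725) = 0.09345.
Fraction exhaled = 1 − 0.09345 = 0.9066 → 90.66%.

90.7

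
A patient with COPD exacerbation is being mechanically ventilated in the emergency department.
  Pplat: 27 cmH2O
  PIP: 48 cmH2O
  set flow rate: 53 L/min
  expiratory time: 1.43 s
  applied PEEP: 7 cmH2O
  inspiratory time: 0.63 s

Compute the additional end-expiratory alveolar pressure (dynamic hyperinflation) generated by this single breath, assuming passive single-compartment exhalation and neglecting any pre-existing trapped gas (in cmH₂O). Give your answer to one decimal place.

2.3

Flow: 53 L/min ÷ 60 = 0.8833 L/s.
Vt = flow × Ti = 0.8833 L/s × 0.63 s × 1000 mL/L = 556.48 mL.
R = (PIP − Pplat)/V̇ = (48 − 27) / 0.8833 = 21.0/0.8833 = 23.774 cmH2O·s/L.
C = Vt/(Pplat − PEEP) = 556.48 / (27 − 7) = 556.48/20.0 = 27.824 mL/cmH2O.
τ = R × C = 23.774 × 0.02782 L/cmH2O = 0.6614 s.
Fraction remaining = e^(−Te/τ) = e^(−1.43/0.6614) = 0.1151; trapped volume = 556.48 × 0.1151 = 64.051 mL.
Additional alveolar pressure from trapping ≈ V_trapped / C = 64.051 / 27.824 = 2.302 cmH2O.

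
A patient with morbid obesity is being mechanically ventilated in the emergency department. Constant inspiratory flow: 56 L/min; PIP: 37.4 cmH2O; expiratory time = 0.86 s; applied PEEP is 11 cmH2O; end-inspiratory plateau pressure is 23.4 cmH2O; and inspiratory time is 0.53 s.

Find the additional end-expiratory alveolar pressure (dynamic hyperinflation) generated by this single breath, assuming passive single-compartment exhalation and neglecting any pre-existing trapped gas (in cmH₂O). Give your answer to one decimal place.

2.9

Flow: 56 L/min ÷ 60 = 0.9333 L/s.
Vt = flow × Ti = 0.9333 L/s × 0.53 s × 1000 mL/L = 494.65 mL.
R = (PIP − Pplat)/V̇ = (37.4 − 23.4) / 0.9333 = 14.0/0.9333 = 15.001 cmH2O·s/L.
C = Vt/(Pplat − PEEP) = 494.65 / (23.4 − 11) = 494.65/12.4 = 39.891 mL/cmH2O.
τ = R × C = 15.001 × 0.03989 L/cmH2O = 0.5984 s.
Fraction remaining = e^(−Te/τ) = e^(−0.86/0.5984) = 0.2376; trapped volume = 494.65 × 0.2376 = 117.53 mL.
Additional alveolar pressure from trapping ≈ V_trapped / C = 117.53 / 39.891 = 2.946 cmH2O.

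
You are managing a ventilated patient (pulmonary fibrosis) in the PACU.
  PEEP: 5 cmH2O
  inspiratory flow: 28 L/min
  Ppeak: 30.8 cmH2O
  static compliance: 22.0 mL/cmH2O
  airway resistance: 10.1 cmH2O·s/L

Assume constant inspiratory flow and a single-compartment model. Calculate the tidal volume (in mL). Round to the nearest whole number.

464

Flow: 28 L/min ÷ 60 = 0.4667 L/s.
Equation of motion (constant flow): PIP = Vt/C + R·V̇ + PEEP.
Vt/C = PIP − R·V̇ − PEEP = 30.8 − 4.714 − 5 = 21.086 cmH2O.
Vt = C × 21.086 = 22.0 × 21.086 = 463.89 mL.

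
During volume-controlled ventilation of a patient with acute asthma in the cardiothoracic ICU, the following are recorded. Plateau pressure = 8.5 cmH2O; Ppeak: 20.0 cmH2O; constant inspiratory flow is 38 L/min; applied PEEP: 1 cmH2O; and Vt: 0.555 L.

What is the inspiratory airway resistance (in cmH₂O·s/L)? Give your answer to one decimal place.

18.2

Flow: 38 L/min ÷ 60 = 0.6333 L/s.
Raw = (PIP − Pplat) / flow = (20.0 − 8.5) / 0.6333 = 11.5 / 0.6333 = 18.159 cmH2O·s/L.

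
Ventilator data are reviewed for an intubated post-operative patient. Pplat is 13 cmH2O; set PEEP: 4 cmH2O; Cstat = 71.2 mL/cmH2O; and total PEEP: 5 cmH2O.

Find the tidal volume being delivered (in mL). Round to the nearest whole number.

End-expiratory occlusion gives total PEEP = 5 cmH2O (intrinsic PEEP = 5 − 4 = 1). Use total PEEP for the elastic gradient.
Vt = Cstat × (Pplat − PEEPtotal) = 71.2 × (13 − 5) = 71.2 × 8.0 = 569.6 mL.

570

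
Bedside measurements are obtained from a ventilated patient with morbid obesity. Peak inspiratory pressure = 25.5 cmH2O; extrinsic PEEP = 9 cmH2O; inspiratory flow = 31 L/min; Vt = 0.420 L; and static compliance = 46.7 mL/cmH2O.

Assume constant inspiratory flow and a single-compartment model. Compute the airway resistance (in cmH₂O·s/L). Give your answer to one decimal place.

14.5

Flow: 31 L/min ÷ 60 = 0.5167 L/s.
Equation of motion (constant flow): PIP = Vt/C + R·V̇ + PEEP.
R·V̇ = PIP − Vt/C − PEEP = 25.5 − 420/46.7 − 9 = 25.5 − 8.994 − 9 = 7.506 cmH2O.
R = 7.506 / 0.5167 = 14.527 cmH2O·s/L.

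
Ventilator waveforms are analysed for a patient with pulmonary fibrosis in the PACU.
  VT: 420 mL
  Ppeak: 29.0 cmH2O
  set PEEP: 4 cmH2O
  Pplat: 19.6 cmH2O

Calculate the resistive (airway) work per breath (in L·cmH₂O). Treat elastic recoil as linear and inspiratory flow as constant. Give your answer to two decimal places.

With constant inspiratory flow the resistive pressure is constant at PIP − Pplat = 29.0 − 19.6 = 9.4 cmH2O, so resistive work = 9.4 × 0.420 = 3.948 L·cmH2O.

3.95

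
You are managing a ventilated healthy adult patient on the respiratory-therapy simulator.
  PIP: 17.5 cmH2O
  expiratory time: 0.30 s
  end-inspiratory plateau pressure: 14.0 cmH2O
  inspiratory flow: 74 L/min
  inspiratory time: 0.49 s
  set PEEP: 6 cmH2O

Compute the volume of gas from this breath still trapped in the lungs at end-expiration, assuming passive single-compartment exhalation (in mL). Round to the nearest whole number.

Flow: 74 L/min ÷ 60 = 1.2333 L/s.
Vt = flow × Ti = 1.2333 L/s × 0.49 s × 1000 mL/L = 604.32 mL.
R = (PIP − Pplat)/V̇ = (17.5 − 14.0) / 1.2333 = 3.5/1.2333 = 2.838 cmH2O·s/L.
C = Vt/(Pplat − PEEP) = 604.32 / (14.0 − 6) = 604.32/8.0 = 75.54 mL/cmH2O.
τ = R × C = 2.838 × 0.07554 L/cmH2O = 0.2144 s.
Fraction remaining = e^(−Te/τ) = e^(−0.30/0.2144) = 0.2468.
Trapped volume = 604.32 × 0.2468 = 149.15 mL.

149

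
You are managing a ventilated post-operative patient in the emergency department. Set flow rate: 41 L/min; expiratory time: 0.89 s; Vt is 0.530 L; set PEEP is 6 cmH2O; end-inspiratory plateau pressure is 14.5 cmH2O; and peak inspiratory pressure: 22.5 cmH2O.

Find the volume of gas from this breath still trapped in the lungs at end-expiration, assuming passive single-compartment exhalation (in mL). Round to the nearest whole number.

157

Flow: 41 L/min ÷ 60 = 0.6833 L/s.
R = (PIP − Pplat)/V̇ = (22.5 − 14.5) / 0.6833 = 8.0/0.6833 = 11.708 cmH2O·s/L.
C = Vt/(Pplat − PEEP) = 530.0 / (14.5 − 6) = 530.0/8.5 = 62.353 mL/cmH2O.
τ = R × C = 11.708 × 0.06235 L/cmH2O = 0.73 s.
Fraction remaining = e^(−Te/τ) = e^(−0.89/0.73) = 0.2955.
Trapped volume = 530.0 × 0.2955 = 156.62 mL.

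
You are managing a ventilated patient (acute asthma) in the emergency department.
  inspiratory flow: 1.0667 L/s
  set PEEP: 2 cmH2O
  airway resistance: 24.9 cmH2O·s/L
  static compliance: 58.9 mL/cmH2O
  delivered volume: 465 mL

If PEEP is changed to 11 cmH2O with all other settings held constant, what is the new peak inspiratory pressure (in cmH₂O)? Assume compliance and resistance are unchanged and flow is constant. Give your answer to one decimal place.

PIP = Vt/C + R·V̇ + PEEP (constant-flow equation of motion).
Only the baseline term changes: ΔPIP = ΔPEEP = 11 − 2 = 9.0 cmH2O.
Original PIP = 465/58.9 + 24.9×1.0667 + 2 = 36.456 cmH2O; new PIP = 36.456 + (9.0) = 45.456 cmH2O.

45.5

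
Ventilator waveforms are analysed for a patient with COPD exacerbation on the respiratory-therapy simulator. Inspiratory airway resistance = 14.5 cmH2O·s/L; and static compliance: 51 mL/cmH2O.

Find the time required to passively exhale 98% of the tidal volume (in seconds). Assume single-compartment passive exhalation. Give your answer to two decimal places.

2.89

τ = R × C = 14.5 × 51 mL/cmH2O = 14.5 × 0.051 L/cmH2O = 0.7395 s.
Exhaled fraction f = 1 − e^(−t/τ) → t = −τ·ln(1 − f) = −0.7395·ln(0.02) = 2.893 s.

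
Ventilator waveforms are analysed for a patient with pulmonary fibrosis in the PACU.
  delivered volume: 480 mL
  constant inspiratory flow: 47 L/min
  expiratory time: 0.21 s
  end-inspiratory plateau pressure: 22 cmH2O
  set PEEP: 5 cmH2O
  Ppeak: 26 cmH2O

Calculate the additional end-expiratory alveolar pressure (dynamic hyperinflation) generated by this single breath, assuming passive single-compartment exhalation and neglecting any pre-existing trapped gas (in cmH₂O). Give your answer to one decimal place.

Flow: 47 L/min ÷ 60 = 0.7833 L/s.
R = (PIP − Pplat)/V̇ = (26 − 22) / 0.7833 = 4.0/0.7833 = 5.107 cmH2O·s/L.
C = Vt/(Pplat − PEEP) = 480.0 / (22 − 5) = 480.0/17.0 = 28.235 mL/cmH2O.
τ = R × C = 5.107 × 0.02824 L/cmH2O = 0.1442 s.
Fraction remaining = e^(−Te/τ) = e^(−0.21/0.1442) = 0.2331; trapped volume = 480.0 × 0.2331 = 111.89 mL.
Additional alveolar pressure from trapping ≈ V_trapped / C = 111.89 / 28.235 = 3.963 cmH2O.

4.0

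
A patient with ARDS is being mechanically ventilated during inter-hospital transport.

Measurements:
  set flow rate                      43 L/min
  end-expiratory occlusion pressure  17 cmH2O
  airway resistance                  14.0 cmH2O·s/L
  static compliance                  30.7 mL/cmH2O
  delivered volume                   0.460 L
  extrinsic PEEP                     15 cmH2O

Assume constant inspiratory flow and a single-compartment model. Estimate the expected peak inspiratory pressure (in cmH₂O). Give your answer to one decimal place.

Flow: 43 L/min ÷ 60 = 0.7167 L/s.
Total PEEP = 17 cmH2O (set 15 + intrinsic 2); this is the baseline alveolar pressure.
Equation of motion (constant flow): PIP = Vt/C + R·V̇ + PEEP.
PIP = 460/30.7 + 14.0×0.7167 + 17 = 14.984 + 10.034 + 17 = 42.018 cmH2O.

42.0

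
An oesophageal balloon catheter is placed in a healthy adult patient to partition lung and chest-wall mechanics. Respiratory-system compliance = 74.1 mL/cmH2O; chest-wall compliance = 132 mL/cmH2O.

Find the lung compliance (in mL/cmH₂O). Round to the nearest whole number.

1/CL = 1/Crs − 1/Ccw.
1/CL = 1/74.1 − 1/132 = 0.00592.
CL = 168.92 mL/cmH2O.

169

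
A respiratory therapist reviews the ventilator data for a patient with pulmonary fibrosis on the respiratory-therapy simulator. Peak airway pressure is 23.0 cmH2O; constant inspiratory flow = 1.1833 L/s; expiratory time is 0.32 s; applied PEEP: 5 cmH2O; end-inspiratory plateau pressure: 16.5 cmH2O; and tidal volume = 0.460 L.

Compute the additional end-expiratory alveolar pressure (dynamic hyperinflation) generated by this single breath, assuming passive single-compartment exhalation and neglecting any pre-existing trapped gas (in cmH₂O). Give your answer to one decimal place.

R = (PIP − Pplat)/V̇ = (23.0 − 16.5) / 1.1833 = 6.5/1.1833 = 5.493 cmH2O·s/L.
C = Vt/(Pplat − PEEP) = 460.0 / (16.5 − 5) = 460.0/11.5 = 40.0 mL/cmH2O.
τ = R × C = 5.493 × 0.04 L/cmH2O = 0.2197 s.
Fraction remaining = e^(−Te/τ) = e^(−0.32/0.2197) = 0.233; trapped volume = 460.0 × 0.233 = 107.18 mL.
Additional alveolar pressure from trapping ≈ V_trapped / C = 107.18 / 40.0 = 2.68 cmH2O.

2.7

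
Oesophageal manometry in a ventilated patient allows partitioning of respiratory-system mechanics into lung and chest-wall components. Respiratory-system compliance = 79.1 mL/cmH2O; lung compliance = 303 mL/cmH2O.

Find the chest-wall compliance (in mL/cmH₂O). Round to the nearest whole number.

107

1/Ccw = 1/Crs − 1/CL.
1/Ccw = 1/79.1 − 1/303 = 0.009342.
Ccw = 107.04 mL/cmH2O.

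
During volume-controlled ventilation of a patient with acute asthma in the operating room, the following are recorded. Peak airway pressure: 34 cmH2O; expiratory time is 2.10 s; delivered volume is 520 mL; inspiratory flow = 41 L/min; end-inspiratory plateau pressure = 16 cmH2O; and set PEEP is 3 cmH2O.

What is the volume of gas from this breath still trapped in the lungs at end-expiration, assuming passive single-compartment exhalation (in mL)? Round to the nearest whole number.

Flow: 41 L/min ÷ 60 = 0.6833 L/s.
R = (PIP − Pplat)/V̇ = (34 − 16) / 0.6833 = 18.0/0.6833 = 26.343 cmH2O·s/L.
C = Vt/(Pplat − PEEP) = 520.0 / (16 − 3) = 520.0/13.0 = 40.0 mL/cmH2O.
τ = R × C = 26.343 × 0.04 L/cmH2O = 1.054 s.
Fraction remaining = e^(−Te/τ) = e^(−2.10/1.054) = 0.1364.
Trapped volume = 520.0 × 0.1364 = 70.928 mL.

71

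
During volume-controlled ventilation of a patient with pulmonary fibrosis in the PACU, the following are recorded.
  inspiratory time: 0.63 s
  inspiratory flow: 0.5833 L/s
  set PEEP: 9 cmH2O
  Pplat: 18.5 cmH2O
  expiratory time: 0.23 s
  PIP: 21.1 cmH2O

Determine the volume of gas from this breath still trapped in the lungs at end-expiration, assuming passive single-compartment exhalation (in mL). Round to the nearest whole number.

97

Vt = flow × Ti = 0.5833 L/s × 0.63 s × 1000 mL/L = 367.48 mL.
R = (PIP − Pplat)/V̇ = (21.1 − 18.5) / 0.5833 = 2.6/0.5833 = 4.457 cmH2O·s/L.
C = Vt/(Pplat − PEEP) = 367.48 / (18.5 − 9) = 367.48/9.5 = 38.682 mL/cmH2O.
τ = R × C = 4.457 × 0.03868 L/cmH2O = 0.1724 s.
Fraction remaining = e^(−Te/τ) = e^(−0.23/0.1724) = 0.2634.
Trapped volume = 367.48 × 0.2634 = 96.794 mL.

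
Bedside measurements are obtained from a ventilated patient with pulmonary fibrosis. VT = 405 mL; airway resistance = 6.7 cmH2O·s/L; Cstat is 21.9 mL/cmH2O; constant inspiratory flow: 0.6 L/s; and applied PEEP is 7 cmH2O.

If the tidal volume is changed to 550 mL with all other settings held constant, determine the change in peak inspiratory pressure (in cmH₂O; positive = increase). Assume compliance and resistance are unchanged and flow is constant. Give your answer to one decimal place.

6.6

PIP = Vt/C + R·V̇ + PEEP (constant-flow equation of motion).
Only the elastic term changes: ΔPIP = ΔVt / C = (550 − 405) / 21.9 = 6.621 cmH2O.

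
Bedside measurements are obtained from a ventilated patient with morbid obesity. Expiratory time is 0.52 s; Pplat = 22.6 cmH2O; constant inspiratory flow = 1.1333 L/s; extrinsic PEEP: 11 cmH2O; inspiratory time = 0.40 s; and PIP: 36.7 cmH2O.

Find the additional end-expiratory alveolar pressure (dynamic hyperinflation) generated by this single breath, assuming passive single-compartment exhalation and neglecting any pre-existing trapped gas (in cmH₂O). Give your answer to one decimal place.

4.0

Vt = flow × Ti = 1.1333 L/s × 0.40 s × 1000 mL/L = 453.32 mL.
R = (PIP − Pplat)/V̇ = (36.7 − 22.6) / 1.1333 = 14.1/1.1333 = 12.442 cmH2O·s/L.
C = Vt/(Pplat − PEEP) = 453.32 / (22.6 − 11) = 453.32/11.6 = 39.079 mL/cmH2O.
τ = R × C = 12.442 × 0.03908 L/cmH2O = 0.4862 s.
Fraction remaining = e^(−Te/τ) = e^(−0.52/0.4862) = 0.3432; trapped volume = 453.32 × 0.3432 = 155.58 mL.
Additional alveolar pressure from trapping ≈ V_trapped / C = 155.58 / 39.079 = 3.981 cmH2O.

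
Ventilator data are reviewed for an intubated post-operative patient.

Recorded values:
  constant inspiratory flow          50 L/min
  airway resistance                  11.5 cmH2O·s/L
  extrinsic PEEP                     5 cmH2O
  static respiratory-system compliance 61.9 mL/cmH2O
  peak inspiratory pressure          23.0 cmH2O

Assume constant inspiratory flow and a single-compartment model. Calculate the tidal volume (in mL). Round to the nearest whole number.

521

Flow: 50 L/min ÷ 60 = 0.8333 L/s.
Equation of motion (constant flow): PIP = Vt/C + R·V̇ + PEEP.
Vt/C = PIP − R·V̇ − PEEP = 23.0 − 9.583 − 5 = 8.417 cmH2O.
Vt = C × 8.417 = 61.9 × 8.417 = 521.01 mL.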